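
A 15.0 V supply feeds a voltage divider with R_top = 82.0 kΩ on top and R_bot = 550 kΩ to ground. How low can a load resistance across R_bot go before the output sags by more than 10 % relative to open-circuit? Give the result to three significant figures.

Output resistance R_th = R_top‖R_bot = (82.0 × 550)/632.0 = 71.36 kΩ.
The fractional drop is R_th/(R_th + R_L); requiring this ≤ 0.100 gives R_L ≥ R_th(1/0.100 − 1) = 71.36 × 9.000 = 642 kΩ.

R_L(min) ≈ 642 kΩ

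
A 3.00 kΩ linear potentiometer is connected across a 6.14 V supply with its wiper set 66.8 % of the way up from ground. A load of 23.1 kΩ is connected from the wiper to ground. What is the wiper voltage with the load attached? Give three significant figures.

The wiper splits the pot into (1−α)R = 996.0 Ω above and αR = 2004 Ω below.
Lower section ‖ load = 1844 Ω.
V_wiper = 6.14 × 1844/(996.0 + 1844) = 3.99 V.

V ≈ 3.99 V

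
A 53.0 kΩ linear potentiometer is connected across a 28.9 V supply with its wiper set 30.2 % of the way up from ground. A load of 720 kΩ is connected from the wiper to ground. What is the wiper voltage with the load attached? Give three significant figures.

The wiper splits the pot into (1−α)R = 36.99 kΩ above and αR = 16.01 kΩ below.
Lower section ‖ load = 15.66 kΩ.
V_wiper = 28.9 × 15.66/(36.99 + 15.66) = 8.59 V.

V ≈ 8.59 V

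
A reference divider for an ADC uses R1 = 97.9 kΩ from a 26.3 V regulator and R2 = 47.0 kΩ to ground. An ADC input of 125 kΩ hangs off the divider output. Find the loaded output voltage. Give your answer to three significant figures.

The load sits in parallel with R2: R2‖R_L = (47.0 × 125) / (47.0 + 125) = 34.16 kΩ.
V_out = 26.3 × 34.16 / (97.9 + 34.16) = 26.3 × 34.16/132.1 = 6.80 V.
(Unloaded it would have been 8.53 V.)

V_out ≈ 6.80 V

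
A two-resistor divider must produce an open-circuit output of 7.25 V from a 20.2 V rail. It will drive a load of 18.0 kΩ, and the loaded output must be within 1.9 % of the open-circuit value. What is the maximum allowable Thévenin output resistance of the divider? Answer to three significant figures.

R_th ≤ 349 Ω

Loading drop = R_th/(R_th + R_L) ≤ 0.0190, so R_th ≤ R_L · ε/(1−ε) = 18.0 kΩ × 0.0190/0.9810 = 349 Ω.
(Any R1, R2 with R2/(R1+R2) = 0.359 and R1‖R2 ≤ 349 Ω will meet the spec.)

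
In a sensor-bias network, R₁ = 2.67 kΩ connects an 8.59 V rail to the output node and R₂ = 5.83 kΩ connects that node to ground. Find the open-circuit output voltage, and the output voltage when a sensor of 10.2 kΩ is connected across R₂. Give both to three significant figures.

Unloaded: 5.89 V; loaded: 4.99 V

Open-circuit: V = 8.59 × 5.83/(2.67 + 5.83) = 5.89 V.
With the load, R₂ becomes R₂‖R_L = 3.710 kΩ, so V = 8.59 × 3.710/6.380 = 4.99 V.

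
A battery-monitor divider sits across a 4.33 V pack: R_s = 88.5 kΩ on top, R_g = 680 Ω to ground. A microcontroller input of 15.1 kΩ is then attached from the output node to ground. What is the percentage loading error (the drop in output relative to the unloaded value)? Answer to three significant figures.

4.28 %

The divider's output (Thévenin) resistance is R_s‖R_g = 674.8 Ω.
Fractional drop under load = R_th/(R_th + R_L) = 674.8 / (674.8 + 15100) = 0.04278.
So the output falls by 4.28 %.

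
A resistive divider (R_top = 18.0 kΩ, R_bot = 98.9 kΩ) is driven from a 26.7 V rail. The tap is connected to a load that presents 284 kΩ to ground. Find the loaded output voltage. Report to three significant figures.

The load sits in parallel with R_bot: R_bot‖R_L = (98.9 × 284) / (98.9 + 284) = 73.35 kΩ.
V_out = 26.7 × 73.35 / (18.0 + 73.35) = 26.7 × 73.35/91.35 = 21.4 V.
(Unloaded it would have been 22.6 V.)

V_out ≈ 21.4 V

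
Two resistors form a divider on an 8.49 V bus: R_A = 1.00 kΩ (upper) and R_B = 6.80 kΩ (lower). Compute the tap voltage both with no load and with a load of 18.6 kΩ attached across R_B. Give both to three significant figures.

Unloaded: 7.40 V; loaded: 7.07 V

Open-circuit: V = 8.49 × 6.80/(1.00 + 6.80) = 7.40 V.
With the load, R_B becomes R_B‖R_L = 4.980 kΩ, so V = 8.49 × 4.980/5.980 = 7.07 V.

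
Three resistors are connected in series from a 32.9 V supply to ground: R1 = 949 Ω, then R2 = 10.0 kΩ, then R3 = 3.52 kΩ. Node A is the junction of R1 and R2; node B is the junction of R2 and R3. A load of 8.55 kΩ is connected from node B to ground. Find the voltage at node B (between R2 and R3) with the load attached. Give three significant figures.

V ≈ 6.10 V

At node B, R3 is in parallel with the load: R3‖R_L = 2493 Ω.
Below node A the resistance is R2 + (R3‖R_L) = 12490 Ω, so V_A = 32.9 × 12490/13440 = 30.58 V.
Then V_B = V_A × (R3‖R_L)/(R2 + R3‖R_L) = 30.58 × 2493/12490 = 6.10 V.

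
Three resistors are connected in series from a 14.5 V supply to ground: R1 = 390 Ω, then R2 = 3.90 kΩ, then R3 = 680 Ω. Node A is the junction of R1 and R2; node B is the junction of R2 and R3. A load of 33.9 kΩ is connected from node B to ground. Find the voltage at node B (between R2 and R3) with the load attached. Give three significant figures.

V ≈ 1.95 V

At node B, R3 is in parallel with the load: R3‖R_L = 666.6 Ω.
Below node A the resistance is R2 + (R3‖R_L) = 4567 Ω, so V_A = 14.5 × 4567/4957 = 13.36 V.
Then V_B = V_A × (R3‖R_L)/(R2 + R3‖R_L) = 13.36 × 666.6/4567 = 1.95 V.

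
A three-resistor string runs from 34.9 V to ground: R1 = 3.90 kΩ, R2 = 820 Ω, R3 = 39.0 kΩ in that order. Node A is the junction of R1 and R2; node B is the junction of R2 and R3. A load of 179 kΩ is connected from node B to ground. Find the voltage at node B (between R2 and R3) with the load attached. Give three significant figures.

At node B, R3 is in parallel with the load: R3‖R_L = 32020 Ω.
Below node A the resistance is R2 + (R3‖R_L) = 32840 Ω, so V_A = 34.9 × 32840/36740 = 31.20 V.
Then V_B = V_A × (R3‖R_L)/(R2 + R3‖R_L) = 31.20 × 32020/32840 = 30.4 V.

V ≈ 30.4 V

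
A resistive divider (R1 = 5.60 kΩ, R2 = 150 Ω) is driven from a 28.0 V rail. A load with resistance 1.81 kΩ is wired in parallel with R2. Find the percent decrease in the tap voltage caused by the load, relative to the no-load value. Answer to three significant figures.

The divider's output (Thévenin) resistance is R1‖R2 = 146.1 Ω.
Fractional drop under load = R_th/(R_th + R_L) = 146.1 / (146.1 + 1810) = 0.07468.
So the output falls by 7.47 %.

7.47 %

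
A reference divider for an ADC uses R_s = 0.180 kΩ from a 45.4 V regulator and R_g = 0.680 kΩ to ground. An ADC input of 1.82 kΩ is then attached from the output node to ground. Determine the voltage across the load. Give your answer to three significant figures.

The load sits in parallel with R_g: R_g‖R_L = (680 × 1820) / (680 + 1820) = 495.0 Ω.
V_out = 45.4 × 495.0 / (180 + 495.0) = 45.4 × 495.0/675.0 = 33.3 V.

V_out ≈ 33.3 V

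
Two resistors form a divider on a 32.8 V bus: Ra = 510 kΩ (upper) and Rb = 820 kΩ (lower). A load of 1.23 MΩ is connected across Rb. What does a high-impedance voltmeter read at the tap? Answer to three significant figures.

The load sits in parallel with Rb: Rb‖R_L = (820 × 1230) / (820 + 1230) = 492.0 kΩ.
V_out = 32.8 × 492.0 / (510 + 492.0) = 32.8 × 492.0/1002 = 16.1 V.

V_out ≈ 16.1 V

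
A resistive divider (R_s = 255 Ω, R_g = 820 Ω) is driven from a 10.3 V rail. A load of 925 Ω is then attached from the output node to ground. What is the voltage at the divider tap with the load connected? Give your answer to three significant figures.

V_out ≈ 6.49 V

The load sits in parallel with R_g: R_g‖R_L = (820 × 925) / (820 + 925) = 434.7 Ω.
V_out = 10.3 × 434.7 / (255 + 434.7) = 10.3 × 434.7/689.7 = 6.49 V.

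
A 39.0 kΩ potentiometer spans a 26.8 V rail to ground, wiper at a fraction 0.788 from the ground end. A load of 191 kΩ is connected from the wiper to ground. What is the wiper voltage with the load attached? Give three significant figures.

The wiper splits the pot into (1−α)R = 8.268 kΩ above and αR = 30.73 kΩ below.
Lower section ‖ load = 26.47 kΩ.
V_wiper = 26.8 × 26.47/(8.268 + 26.47) = 20.4 V.

V ≈ 20.4 V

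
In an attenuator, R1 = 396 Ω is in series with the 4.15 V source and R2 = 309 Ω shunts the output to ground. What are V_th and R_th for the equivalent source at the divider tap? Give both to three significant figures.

V_th = 1.82 V, R_th = 174 Ω

V_th is the open-circuit tap voltage: 4.15 × 309/(396 + 309) = 1.82 V.
With the supply zeroed, R1 and R2 appear in parallel from the tap: R_th = R1‖R2 = (396 × 309)/705.0 = 174 Ω.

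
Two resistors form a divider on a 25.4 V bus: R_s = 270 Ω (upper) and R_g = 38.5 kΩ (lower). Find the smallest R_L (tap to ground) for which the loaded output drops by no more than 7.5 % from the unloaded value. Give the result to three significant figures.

Output resistance R_th = R_s‖R_g = (270 × 38500)/38770 = 268.1 Ω.
The fractional drop is R_th/(R_th + R_L); requiring this ≤ 0.0750 gives R_L ≥ R_th(1/0.0750 − 1) = 268.1 × 12.33 = 3.31 kΩ.

R_L(min) ≈ 3.31 kΩ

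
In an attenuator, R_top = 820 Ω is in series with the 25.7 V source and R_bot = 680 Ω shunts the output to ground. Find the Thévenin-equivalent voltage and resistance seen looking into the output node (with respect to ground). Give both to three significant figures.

V_th = 11.7 V, R_th = 372 Ω

V_th is the open-circuit tap voltage: 25.7 × 680/(820 + 680) = 11.7 V.
With the supply zeroed, R_top and R_bot appear in parallel from the tap: R_th = R_top‖R_bot = (820 × 680)/1500 = 372 Ω.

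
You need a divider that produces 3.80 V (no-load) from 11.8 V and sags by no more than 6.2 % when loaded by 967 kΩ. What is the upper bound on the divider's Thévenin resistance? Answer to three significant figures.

Loading drop = R_th/(R_th + R_L) ≤ 0.0620, so R_th ≤ R_L · ε/(1−ε) = 967 kΩ × 0.0620/0.9380 = 63.9 kΩ.

R_th ≤ 63.9 kΩ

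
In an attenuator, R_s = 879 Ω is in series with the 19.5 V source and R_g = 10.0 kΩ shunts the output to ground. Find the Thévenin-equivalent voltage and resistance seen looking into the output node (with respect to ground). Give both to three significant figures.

V_th = 17.9 V, R_th = 808 Ω

V_th is the open-circuit tap voltage: 19.5 × 10000/(879 + 10000) = 17.9 V.
With the supply zeroed, R_s and R_g appear in parallel from the tap: R_th = R_s‖R_g = (879 × 10000)/10880 = 808 Ω.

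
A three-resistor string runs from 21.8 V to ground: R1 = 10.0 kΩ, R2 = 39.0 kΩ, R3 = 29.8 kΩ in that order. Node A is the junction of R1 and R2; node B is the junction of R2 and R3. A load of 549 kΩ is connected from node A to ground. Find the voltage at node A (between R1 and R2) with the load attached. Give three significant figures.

Below node A the series string R2+R3 = 68.80 kΩ sits in parallel with the 549 kΩ load: 61.14 kΩ.
V_A = 21.8 × 61.14/(10.0 + 61.14) = 18.7 V.

V ≈ 18.7 V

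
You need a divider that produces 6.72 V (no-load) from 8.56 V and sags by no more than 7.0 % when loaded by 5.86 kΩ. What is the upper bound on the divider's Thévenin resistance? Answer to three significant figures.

Loading drop = R_th/(R_th + R_L) ≤ 0.0700, so R_th ≤ R_L · ε/(1−ε) = 5.86 kΩ × 0.0700/0.9300 = 441 Ω.
(Any R1, R2 with R2/(R1+R2) = 0.785 and R1‖R2 ≤ 441 Ω will meet the spec.)

R_th ≤ 441 Ω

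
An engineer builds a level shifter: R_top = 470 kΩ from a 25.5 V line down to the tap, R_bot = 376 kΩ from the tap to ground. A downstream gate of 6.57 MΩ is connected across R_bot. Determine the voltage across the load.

The load sits in parallel with R_bot: R_bot‖R_L = (376 × 6570) / (376 + 6570) = 355.6 kΩ.
V_out = 25.5 × 355.6 / (470 + 355.6) = 25.5 × 355.6/825.6 = 11.0 V.
(Unloaded it would have been 11.3 V.)

V_out ≈ 11.0 V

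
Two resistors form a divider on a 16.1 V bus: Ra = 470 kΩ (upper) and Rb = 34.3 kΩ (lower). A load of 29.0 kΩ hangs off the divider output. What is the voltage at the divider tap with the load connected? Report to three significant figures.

V_out ≈ 0.521 V

The load sits in parallel with Rb: Rb‖R_L = (34.3 × 29.0) / (34.3 + 29.0) = 15.71 kΩ.
V_out = 16.1 × 15.71 / (470 + 15.71) = 16.1 × 15.71/485.7 = 0.521 V.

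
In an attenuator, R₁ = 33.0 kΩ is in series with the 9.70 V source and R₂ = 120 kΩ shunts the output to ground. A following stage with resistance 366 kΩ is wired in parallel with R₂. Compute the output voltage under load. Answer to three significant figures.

The load sits in parallel with R₂: R₂‖R_L = (120 × 366) / (120 + 366) = 90.37 kΩ.
V_out = 9.70 × 90.37 / (33.0 + 90.37) = 9.70 × 90.37/123.4 = 7.11 V.

V_out ≈ 7.11 V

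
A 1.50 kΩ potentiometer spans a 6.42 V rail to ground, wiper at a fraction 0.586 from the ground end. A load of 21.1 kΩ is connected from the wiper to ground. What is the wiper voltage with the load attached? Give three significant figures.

The wiper splits the pot into (1−α)R = 621.0 Ω above and αR = 879.0 Ω below.
Lower section ‖ load = 843.8 Ω.
V_wiper = 6.42 × 843.8/(621.0 + 843.8) = 3.70 V.

V ≈ 3.70 V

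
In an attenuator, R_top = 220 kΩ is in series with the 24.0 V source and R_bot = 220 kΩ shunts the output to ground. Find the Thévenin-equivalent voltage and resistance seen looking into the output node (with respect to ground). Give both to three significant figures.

V_th = 12.0 V, R_th = 110 kΩ

V_th is the open-circuit tap voltage: 24.0 × 220/(220 + 220) = 12.0 V.
With the supply zeroed, R_top and R_bot appear in parallel from the tap: R_th = R_top‖R_bot = (220 × 220)/440.0 = 110 kΩ.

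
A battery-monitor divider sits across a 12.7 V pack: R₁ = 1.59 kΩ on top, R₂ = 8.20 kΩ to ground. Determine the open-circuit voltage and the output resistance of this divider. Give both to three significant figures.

V_th = 10.6 V, R_th = 1.33 kΩ

V_th is the open-circuit tap voltage: 12.7 × 8.20/(1.59 + 8.20) = 10.6 V.
With the supply zeroed, R₁ and R₂ appear in parallel from the tap: R_th = R₁‖R₂ = (1.59 × 8.20)/9.790 = 1.33 kΩ.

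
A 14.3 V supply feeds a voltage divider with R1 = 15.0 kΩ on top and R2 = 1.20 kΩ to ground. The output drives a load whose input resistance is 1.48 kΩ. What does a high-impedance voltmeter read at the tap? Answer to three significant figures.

The load sits in parallel with R2: R2‖R_L = (1.20 × 1.48) / (1.20 + 1.48) = 0.6627 kΩ.
V_out = 14.3 × 0.6627 / (15.0 + 0.6627) = 14.3 × 0.6627/15.66 = 0.605 V.

V_out ≈ 0.605 V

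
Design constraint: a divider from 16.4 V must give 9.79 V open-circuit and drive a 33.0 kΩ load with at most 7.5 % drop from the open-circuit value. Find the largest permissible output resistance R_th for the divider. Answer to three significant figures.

R_th ≤ 2.68 kΩ

Loading drop = R_th/(R_th + R_L) ≤ 0.0750, so R_th ≤ R_L · ε/(1−ε) = 33.0 kΩ × 0.0750/0.9250 = 2.68 kΩ.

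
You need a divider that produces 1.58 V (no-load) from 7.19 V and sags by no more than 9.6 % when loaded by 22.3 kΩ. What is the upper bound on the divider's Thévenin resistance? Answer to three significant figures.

R_th ≤ 2.37 kΩ

Loading drop = R_th/(R_th + R_L) ≤ 0.0960, so R_th ≤ R_L · ε/(1−ε) = 22.3 kΩ × 0.0960/0.9040 = 2.37 kΩ.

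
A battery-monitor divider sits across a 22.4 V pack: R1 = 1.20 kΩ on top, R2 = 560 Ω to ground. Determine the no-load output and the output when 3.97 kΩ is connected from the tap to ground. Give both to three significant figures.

Open-circuit: V = 22.4 × 560/(1200 + 560) = 7.13 V.
With the load, R2 becomes R2‖R_L = 490.8 Ω, so V = 22.4 × 490.8/1691 = 6.50 V.

Unloaded: 7.13 V; loaded: 6.50 V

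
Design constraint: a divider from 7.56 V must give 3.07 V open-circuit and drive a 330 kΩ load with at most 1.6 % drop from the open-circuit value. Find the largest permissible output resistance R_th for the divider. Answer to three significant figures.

R_th ≤ 5.37 kΩ

Loading drop = R_th/(R_th + R_L) ≤ 0.0160, so R_th ≤ R_L · ε/(1−ε) = 330 kΩ × 0.0160/0.9840 = 5.37 kΩ.
(Any R1, R2 with R2/(R1+R2) = 0.406 and R1‖R2 ≤ 5.37 kΩ will meet the spec.)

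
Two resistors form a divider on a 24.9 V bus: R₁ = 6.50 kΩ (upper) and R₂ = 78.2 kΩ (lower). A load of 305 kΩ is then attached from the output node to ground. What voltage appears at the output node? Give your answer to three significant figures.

V_out ≈ 22.5 V

The load sits in parallel with R₂: R₂‖R_L = (78.2 × 305) / (78.2 + 305) = 62.24 kΩ.
V_out = 24.9 × 62.24 / (6.50 + 62.24) = 24.9 × 62.24/68.74 = 22.5 V.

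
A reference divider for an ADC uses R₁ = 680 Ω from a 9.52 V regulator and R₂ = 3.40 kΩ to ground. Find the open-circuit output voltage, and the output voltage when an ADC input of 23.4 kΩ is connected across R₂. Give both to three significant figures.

Unloaded: 7.93 V; loaded: 7.75 V

Open-circuit: V = 9.52 × 3400/(680 + 3400) = 7.93 V.
With the load, R₂ becomes R₂‖R_L = 2969 Ω, so V = 9.52 × 2969/3649 = 7.75 V.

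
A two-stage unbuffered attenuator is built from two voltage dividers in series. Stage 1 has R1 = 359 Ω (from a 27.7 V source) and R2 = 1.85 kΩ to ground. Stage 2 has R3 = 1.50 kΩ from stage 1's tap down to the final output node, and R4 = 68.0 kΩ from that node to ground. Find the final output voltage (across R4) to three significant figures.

Stage 2 presents R3+R4 = 69500 Ω as a load on stage 1's tap.
Stage 1's lower leg becomes R2‖(R3+R4) = 1802 Ω, so V_mid = 27.7 × 1802/2161 = 23.10 V.
Stage 2 is itself unloaded: V_out = V_mid × R4/(R3+R4) = 23.10 × 68000/69500 = 22.6 V.

V_out ≈ 22.6 V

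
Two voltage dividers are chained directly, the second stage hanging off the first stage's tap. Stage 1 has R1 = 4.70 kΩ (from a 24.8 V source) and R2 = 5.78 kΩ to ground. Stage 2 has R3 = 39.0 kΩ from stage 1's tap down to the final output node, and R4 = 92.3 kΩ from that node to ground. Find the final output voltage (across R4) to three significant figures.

V_out ≈ 9.43 V

Stage 2 presents R3+R4 = 131.3 kΩ as a load on stage 1's tap.
Stage 1's lower leg becomes R2‖(R3+R4) = 5.536 kΩ, so V_mid = 24.8 × 5.536/10.24 = 13.41 V.
Stage 2 is itself unloaded: V_out = V_mid × R4/(R3+R4) = 13.41 × 92.3/131.3 = 9.43 V.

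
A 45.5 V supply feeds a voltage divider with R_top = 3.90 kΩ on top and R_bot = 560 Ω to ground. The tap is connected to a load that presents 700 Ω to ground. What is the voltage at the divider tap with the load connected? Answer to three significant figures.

The load sits in parallel with R_bot: R_bot‖R_L = (560 × 700) / (560 + 700) = 311.1 Ω.
V_out = 45.5 × 311.1 / (3900 + 311.1) = 45.5 × 311.1/4211 = 3.36 V.
(Unloaded it would have been 5.71 V.)

V_out ≈ 3.36 V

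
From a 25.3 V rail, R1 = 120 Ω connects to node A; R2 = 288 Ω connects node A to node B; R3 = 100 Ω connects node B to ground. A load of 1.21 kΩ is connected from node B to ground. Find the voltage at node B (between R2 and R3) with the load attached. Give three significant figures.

V ≈ 4.67 V

At node B, R3 is in parallel with the load: R3‖R_L = 92.37 Ω.
Below node A the resistance is R2 + (R3‖R_L) = 380.4 Ω, so V_A = 25.3 × 380.4/500.4 = 19.23 V.
Then V_B = V_A × (R3‖R_L)/(R2 + R3‖R_L) = 19.23 × 92.37/380.4 = 4.67 V.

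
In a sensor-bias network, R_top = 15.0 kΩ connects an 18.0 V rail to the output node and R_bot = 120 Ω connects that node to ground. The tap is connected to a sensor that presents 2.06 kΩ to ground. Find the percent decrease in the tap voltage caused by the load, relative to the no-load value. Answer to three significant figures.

5.46 %

The divider's output (Thévenin) resistance is R_top‖R_bot = 119.0 Ω.
Fractional drop under load = R_th/(R_th + R_L) = 119.0 / (119.0 + 2060) = 0.05463.
So the output falls by 5.46 %.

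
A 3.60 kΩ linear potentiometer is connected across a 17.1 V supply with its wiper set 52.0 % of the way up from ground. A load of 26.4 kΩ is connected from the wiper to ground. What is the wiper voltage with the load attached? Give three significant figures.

V ≈ 8.60 V

The wiper splits the pot into (1−α)R = 1.728 kΩ above and αR = 1.872 kΩ below.
Lower section ‖ load = 1.748 kΩ.
V_wiper = 17.1 × 1.748/(1.728 + 1.748) = 8.60 V.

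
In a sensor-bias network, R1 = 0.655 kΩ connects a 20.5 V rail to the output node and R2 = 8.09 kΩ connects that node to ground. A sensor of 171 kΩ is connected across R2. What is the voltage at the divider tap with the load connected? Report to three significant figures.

V_out ≈ 18.9 V

The load sits in parallel with R2: R2‖R_L = (8090 × 171000) / (8090 + 171000) = 7725 Ω.
V_out = 20.5 × 7725 / (655 + 7725) = 20.5 × 7725/8380 = 18.9 V.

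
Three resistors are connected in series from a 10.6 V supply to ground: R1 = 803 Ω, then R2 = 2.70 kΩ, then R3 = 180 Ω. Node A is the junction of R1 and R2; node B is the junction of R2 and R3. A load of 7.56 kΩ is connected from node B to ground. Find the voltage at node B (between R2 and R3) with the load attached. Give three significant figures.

At node B, R3 is in parallel with the load: R3‖R_L = 175.8 Ω.
Below node A the resistance is R2 + (R3‖R_L) = 2876 Ω, so V_A = 10.6 × 2876/3679 = 8.286 V.
Then V_B = V_A × (R3‖R_L)/(R2 + R3‖R_L) = 8.286 × 175.8/2876 = 0.507 V.

V ≈ 0.507 V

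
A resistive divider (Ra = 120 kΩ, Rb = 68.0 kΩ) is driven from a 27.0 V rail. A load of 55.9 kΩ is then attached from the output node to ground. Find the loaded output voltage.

The load sits in parallel with Rb: Rb‖R_L = (68.0 × 55.9) / (68.0 + 55.9) = 30.68 kΩ.
V_out = 27.0 × 30.68 / (120 + 30.68) = 27.0 × 30.68/150.7 = 5.50 V.

V_out ≈ 5.50 V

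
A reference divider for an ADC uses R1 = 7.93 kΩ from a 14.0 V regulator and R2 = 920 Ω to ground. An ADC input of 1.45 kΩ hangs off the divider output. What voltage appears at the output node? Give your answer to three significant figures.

V_out ≈ 0.928 V

The load sits in parallel with R2: R2‖R_L = (920 × 1450) / (920 + 1450) = 562.9 Ω.
V_out = 14.0 × 562.9 / (7930 + 562.9) = 14.0 × 562.9/8493 = 0.928 V.
(Unloaded it would have been 1.46 V.)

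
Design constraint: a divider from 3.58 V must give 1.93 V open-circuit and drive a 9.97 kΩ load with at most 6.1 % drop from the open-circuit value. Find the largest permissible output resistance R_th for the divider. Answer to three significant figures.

R_th ≤ 648 Ω

Loading drop = R_th/(R_th + R_L) ≤ 0.0610, so R_th ≤ R_L · ε/(1−ε) = 9.97 kΩ × 0.0610/0.9390 = 648 Ω.
(Any R1, R2 with R2/(R1+R2) = 0.539 and R1‖R2 ≤ 648 Ω will meet the spec.)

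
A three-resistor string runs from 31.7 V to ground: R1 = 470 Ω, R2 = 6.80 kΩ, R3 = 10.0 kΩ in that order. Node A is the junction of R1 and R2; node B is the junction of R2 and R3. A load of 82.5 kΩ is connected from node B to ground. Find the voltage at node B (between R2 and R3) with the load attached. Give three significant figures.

At node B, R3 is in parallel with the load: R3‖R_L = 8919 Ω.
Below node A the resistance is R2 + (R3‖R_L) = 15720 Ω, so V_A = 31.7 × 15720/16190 = 30.78 V.
Then V_B = V_A × (R3‖R_L)/(R2 + R3‖R_L) = 30.78 × 8919/15720 = 17.5 V.

V ≈ 17.5 V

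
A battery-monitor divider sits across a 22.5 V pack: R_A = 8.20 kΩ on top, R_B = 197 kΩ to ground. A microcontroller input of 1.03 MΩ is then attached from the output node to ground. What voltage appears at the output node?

The load sits in parallel with R_B: R_B‖R_L = (197 × 1030) / (197 + 1030) = 165.4 kΩ.
V_out = 22.5 × 165.4 / (8.20 + 165.4) = 22.5 × 165.4/173.6 = 21.4 V.

V_out ≈ 21.4 V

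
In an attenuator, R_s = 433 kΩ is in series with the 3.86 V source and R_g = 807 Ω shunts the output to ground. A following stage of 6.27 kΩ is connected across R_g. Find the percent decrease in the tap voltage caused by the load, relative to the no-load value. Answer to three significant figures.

11.4 %

Unloaded V = 3.86 × 807/433800 = 0.0071807 V.
Loaded: R_g‖R_L = 715.0 Ω, giving V = 3.86 × 715.0/433700 = 0.0063632 V.
Drop = (0.0071807 − 0.0063632) / 0.0071807 = 11.4 %.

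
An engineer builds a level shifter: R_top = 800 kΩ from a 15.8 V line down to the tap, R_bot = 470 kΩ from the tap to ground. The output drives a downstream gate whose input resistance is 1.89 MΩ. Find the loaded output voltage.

The load sits in parallel with R_bot: R_bot‖R_L = (470 × 1890) / (470 + 1890) = 376.4 kΩ.
V_out = 15.8 × 376.4 / (800 + 376.4) = 15.8 × 376.4/1176 = 5.06 V.

V_out ≈ 5.06 V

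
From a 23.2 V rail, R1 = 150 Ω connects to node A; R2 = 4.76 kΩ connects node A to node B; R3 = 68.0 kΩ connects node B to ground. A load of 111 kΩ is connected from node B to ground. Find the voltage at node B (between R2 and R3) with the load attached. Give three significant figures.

At node B, R3 is in parallel with the load: R3‖R_L = 42170 Ω.
Below node A the resistance is R2 + (R3‖R_L) = 46930 Ω, so V_A = 23.2 × 46930/47080 = 23.13 V.
Then V_B = V_A × (R3‖R_L)/(R2 + R3‖R_L) = 23.13 × 42170/46930 = 20.8 V.

V ≈ 20.8 V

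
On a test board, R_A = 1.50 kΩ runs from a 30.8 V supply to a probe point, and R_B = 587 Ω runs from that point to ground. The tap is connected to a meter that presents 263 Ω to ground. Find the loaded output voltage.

The load sits in parallel with R_B: R_B‖R_L = (587 × 263) / (587 + 263) = 181.6 Ω.
V_out = 30.8 × 181.6 / (1500 + 181.6) = 30.8 × 181.6/1682 = 3.33 V.

V_out ≈ 3.33 V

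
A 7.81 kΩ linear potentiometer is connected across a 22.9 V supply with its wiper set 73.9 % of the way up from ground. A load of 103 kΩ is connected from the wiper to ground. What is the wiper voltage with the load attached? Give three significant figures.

V ≈ 16.7 V

The wiper splits the pot into (1−α)R = 2.038 kΩ above and αR = 5.772 kΩ below.
Lower section ‖ load = 5.465 kΩ.
V_wiper = 22.9 × 5.465/(2.038 + 5.465) = 16.7 V.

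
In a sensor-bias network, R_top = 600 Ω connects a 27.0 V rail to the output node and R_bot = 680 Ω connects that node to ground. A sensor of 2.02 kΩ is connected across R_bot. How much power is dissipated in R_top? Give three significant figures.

Total resistance from the source is R_top + (R_bot‖R_L) = 1109 Ω, so I = 27.0/1109 Ω = 24.35 mA.
P = I²·R_top = (24.35 mA)² × 600 Ω = 356 mW.

P ≈ 356 mW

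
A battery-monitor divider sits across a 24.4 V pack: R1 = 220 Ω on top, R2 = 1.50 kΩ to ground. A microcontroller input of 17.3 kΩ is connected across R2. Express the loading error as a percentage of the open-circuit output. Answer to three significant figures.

1.10 %

The divider's output (Thévenin) resistance is R1‖R2 = 191.9 Ω.
Fractional drop under load = R_th/(R_th + R_L) = 191.9 / (191.9 + 17300) = 0.01097.
So the output falls by 1.10 %.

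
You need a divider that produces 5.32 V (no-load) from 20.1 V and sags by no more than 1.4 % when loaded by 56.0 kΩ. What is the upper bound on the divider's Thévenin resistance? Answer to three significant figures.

Loading drop = R_th/(R_th + R_L) ≤ 0.0140, so R_th ≤ R_L · ε/(1−ε) = 56.0 kΩ × 0.0140/0.9860 = 795 Ω.
(Any R1, R2 with R2/(R1+R2) = 0.265 and R1‖R2 ≤ 795 Ω will meet the spec.)

R_th ≤ 795 Ω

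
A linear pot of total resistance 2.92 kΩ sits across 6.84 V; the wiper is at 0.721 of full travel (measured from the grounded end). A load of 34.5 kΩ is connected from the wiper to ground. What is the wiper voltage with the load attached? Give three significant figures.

V ≈ 4.85 V

The wiper splits the pot into (1−α)R = 814.7 Ω above and αR = 2105 Ω below.
Lower section ‖ load = 1984 Ω.
V_wiper = 6.84 × 1984/(814.7 + 1984) = 4.85 V.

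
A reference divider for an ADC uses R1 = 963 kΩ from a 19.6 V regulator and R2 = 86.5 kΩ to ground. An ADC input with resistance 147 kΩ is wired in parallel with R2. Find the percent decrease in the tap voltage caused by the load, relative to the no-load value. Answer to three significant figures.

The divider's output (Thévenin) resistance is R1‖R2 = 79.37 kΩ.
Fractional drop under load = R_th/(R_th + R_L) = 79.37 / (79.37 + 147) = 0.3506.
So the output falls by 35.1 %.

35.1 %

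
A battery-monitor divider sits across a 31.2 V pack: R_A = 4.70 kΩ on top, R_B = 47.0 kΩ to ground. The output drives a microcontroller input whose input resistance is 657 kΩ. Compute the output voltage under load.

The load sits in parallel with R_B: R_B‖R_L = (47.0 × 657) / (47.0 + 657) = 43.86 kΩ.
V_out = 31.2 × 43.86 / (4.70 + 43.86) = 31.2 × 43.86/48.56 = 28.2 V.
(Unloaded it would have been 28.4 V.)

V_out ≈ 28.2 V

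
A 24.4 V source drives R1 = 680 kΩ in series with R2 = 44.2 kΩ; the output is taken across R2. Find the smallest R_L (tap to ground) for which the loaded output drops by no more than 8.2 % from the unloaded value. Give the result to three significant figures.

R_L(min) ≈ 465 kΩ

Output resistance R_th = R1‖R2 = (680 × 44.2)/724.2 = 41.50 kΩ.
The fractional drop is R_th/(R_th + R_L); requiring this ≤ 0.0820 gives R_L ≥ R_th(1/0.0820 − 1) = 41.50 × 11.20 = 465 kΩ.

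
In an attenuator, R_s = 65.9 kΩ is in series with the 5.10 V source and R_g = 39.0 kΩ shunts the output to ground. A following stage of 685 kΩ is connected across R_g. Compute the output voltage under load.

The load sits in parallel with R_g: R_g‖R_L = (39.0 × 685) / (39.0 + 685) = 36.90 kΩ.
V_out = 5.10 × 36.90 / (65.9 + 36.90) = 5.10 × 36.90/102.8 = 1.83 V.

V_out ≈ 1.83 V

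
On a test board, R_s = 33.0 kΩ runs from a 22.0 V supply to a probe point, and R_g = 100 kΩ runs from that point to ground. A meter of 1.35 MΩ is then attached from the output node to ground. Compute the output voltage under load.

V_out ≈ 16.2 V

The load sits in parallel with R_g: R_g‖R_L = (100 × 1350) / (100 + 1350) = 93.10 kΩ.
V_out = 22.0 × 93.10 / (33.0 + 93.10) = 22.0 × 93.10/126.1 = 16.2 V.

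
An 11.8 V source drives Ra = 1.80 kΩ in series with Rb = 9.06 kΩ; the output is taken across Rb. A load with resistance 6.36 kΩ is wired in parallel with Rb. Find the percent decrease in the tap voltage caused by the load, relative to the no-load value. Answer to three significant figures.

19.1 %

Unloaded V = 11.8 × 9.06/10.86 = 9.844 V.
Loaded: Rb‖R_L = 3.737 kΩ, giving V = 11.8 × 3.737/5.537 = 7.964 V.
Drop = (9.844 − 7.964) / 9.844 = 19.1 %.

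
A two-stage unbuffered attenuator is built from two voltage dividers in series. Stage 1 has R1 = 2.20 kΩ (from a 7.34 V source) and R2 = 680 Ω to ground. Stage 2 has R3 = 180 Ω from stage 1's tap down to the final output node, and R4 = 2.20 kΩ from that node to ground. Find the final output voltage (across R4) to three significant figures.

Stage 2 presents R3+R4 = 2380 Ω as a load on stage 1's tap.
Stage 1's lower leg becomes R2‖(R3+R4) = 528.9 Ω, so V_mid = 7.34 × 528.9/2729 = 1.423 V.
Stage 2 is itself unloaded: V_out = V_mid × R4/(R3+R4) = 1.423 × 2200/2380 = 1.31 V.

V_out ≈ 1.31 V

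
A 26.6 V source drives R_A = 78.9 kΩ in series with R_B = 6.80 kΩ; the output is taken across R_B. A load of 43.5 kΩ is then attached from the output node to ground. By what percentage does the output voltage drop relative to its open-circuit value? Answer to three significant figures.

Unloaded V = 26.6 × 6.80/85.70 = 2.1106 V.
Loaded: R_B‖R_L = 5.881 kΩ, giving V = 26.6 × 5.881/84.78 = 1.8451 V.
Drop = (2.1106 − 1.8451) / 2.1106 = 12.6 %.

12.6 %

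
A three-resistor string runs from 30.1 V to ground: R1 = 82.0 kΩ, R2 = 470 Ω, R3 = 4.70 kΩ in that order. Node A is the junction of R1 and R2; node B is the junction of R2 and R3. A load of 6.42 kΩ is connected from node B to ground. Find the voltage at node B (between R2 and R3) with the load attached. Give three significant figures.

V ≈ 0.959 V

At node B, R3 is in parallel with the load: R3‖R_L = 2713 Ω.
Below node A the resistance is R2 + (R3‖R_L) = 3183 Ω, so V_A = 30.1 × 3183/85180 = 1.125 V.
Then V_B = V_A × (R3‖R_L)/(R2 + R3‖R_L) = 1.125 × 2713/3183 = 0.959 V.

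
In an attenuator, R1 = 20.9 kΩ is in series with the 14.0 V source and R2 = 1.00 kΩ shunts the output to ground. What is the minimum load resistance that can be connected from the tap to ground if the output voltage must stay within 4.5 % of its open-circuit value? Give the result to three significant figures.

R_L(min) ≈ 20.3 kΩ

Output resistance R_th = R1‖R2 = (20900 × 1000)/21900 = 954.3 Ω.
The fractional drop is R_th/(R_th + R_L); requiring this ≤ 0.0450 gives R_L ≥ R_th(1/0.0450 − 1) = 954.3 × 21.22 = 20.3 kΩ.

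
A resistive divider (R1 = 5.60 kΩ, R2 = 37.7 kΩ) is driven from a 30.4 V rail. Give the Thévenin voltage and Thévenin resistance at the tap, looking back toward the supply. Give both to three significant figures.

V_th = 26.5 V, R_th = 4.88 kΩ

V_th is the open-circuit tap voltage: 30.4 × 37.7/(5.60 + 37.7) = 26.5 V.
With the supply zeroed, R1 and R2 appear in parallel from the tap: R_th = R1‖R2 = (5.60 × 37.7)/43.30 = 4.88 kΩ.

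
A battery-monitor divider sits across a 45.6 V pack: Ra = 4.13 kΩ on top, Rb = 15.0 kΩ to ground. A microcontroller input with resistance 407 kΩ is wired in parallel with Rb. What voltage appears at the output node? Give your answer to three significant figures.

The load sits in parallel with Rb: Rb‖R_L = (15.0 × 407) / (15.0 + 407) = 14.47 kΩ.
V_out = 45.6 × 14.47 / (4.13 + 14.47) = 45.6 × 14.47/18.60 = 35.5 V.
(Unloaded it would have been 35.8 V.)

V_out ≈ 35.5 V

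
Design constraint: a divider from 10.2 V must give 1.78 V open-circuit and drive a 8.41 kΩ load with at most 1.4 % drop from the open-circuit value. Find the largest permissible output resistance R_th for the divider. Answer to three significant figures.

R_th ≤ 119 Ω

Loading drop = R_th/(R_th + R_L) ≤ 0.0140, so R_th ≤ R_L · ε/(1−ε) = 8.41 kΩ × 0.0140/0.9860 = 119 Ω.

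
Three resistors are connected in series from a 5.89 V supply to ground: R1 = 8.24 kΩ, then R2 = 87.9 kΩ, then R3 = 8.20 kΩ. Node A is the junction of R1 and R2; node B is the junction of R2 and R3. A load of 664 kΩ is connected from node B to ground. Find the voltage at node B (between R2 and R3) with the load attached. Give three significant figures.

V ≈ 0.458 V

At node B, R3 is in parallel with the load: R3‖R_L = 8.100 kΩ.
Below node A the resistance is R2 + (R3‖R_L) = 96.00 kΩ, so V_A = 5.89 × 96.00/104.2 = 5.424 V.
Then V_B = V_A × (R3‖R_L)/(R2 + R3‖R_L) = 5.424 × 8.100/96.00 = 0.458 V.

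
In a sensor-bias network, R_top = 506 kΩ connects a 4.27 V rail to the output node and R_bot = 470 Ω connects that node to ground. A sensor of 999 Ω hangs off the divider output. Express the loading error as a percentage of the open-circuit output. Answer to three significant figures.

The divider's output (Thévenin) resistance is R_top‖R_bot = 469.6 Ω.
Fractional drop under load = R_th/(R_th + R_L) = 469.6 / (469.6 + 999) = 0.3197.
So the output falls by 32.0 %.

32.0 %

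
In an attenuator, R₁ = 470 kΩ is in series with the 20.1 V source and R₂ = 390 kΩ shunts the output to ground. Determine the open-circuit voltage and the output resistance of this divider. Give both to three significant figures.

V_th is the open-circuit tap voltage: 20.1 × 390/(470 + 390) = 9.12 V.
With the supply zeroed, R₁ and R₂ appear in parallel from the tap: R_th = R₁‖R₂ = (470 × 390)/860.0 = 213 kΩ.

V_th = 9.12 V, R_th = 213 kΩ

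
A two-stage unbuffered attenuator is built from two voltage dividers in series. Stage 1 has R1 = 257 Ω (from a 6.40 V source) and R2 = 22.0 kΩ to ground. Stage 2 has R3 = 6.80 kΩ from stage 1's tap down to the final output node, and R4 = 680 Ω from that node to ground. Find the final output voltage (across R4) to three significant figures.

V_out ≈ 0.556 V

Stage 2 presents R3+R4 = 7480 Ω as a load on stage 1's tap.
Stage 1's lower leg becomes R2‖(R3+R4) = 5582 Ω, so V_mid = 6.40 × 5582/5839 = 6.118 V.
Stage 2 is itself unloaded: V_out = V_mid × R4/(R3+R4) = 6.118 × 680/7480 = 0.556 V.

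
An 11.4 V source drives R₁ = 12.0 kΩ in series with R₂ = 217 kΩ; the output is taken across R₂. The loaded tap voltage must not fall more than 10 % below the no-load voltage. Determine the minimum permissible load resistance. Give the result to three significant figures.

R_L(min) ≈ 102 kΩ

Output resistance R_th = R₁‖R₂ = (12.0 × 217)/229.0 = 11.37 kΩ.
The fractional drop is R_th/(R_th + R_L); requiring this ≤ 0.100 gives R_L ≥ R_th(1/0.100 − 1) = 11.37 × 9.000 = 102 kΩ.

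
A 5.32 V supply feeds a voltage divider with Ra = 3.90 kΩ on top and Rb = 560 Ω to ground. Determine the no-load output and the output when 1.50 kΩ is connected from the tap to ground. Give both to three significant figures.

Unloaded: 0.668 V; loaded: 0.504 V

Open-circuit: V = 5.32 × 560/(3900 + 560) = 0.668 V.
With the load, Rb becomes Rb‖R_L = 407.8 Ω, so V = 5.32 × 407.8/4308 = 0.504 V.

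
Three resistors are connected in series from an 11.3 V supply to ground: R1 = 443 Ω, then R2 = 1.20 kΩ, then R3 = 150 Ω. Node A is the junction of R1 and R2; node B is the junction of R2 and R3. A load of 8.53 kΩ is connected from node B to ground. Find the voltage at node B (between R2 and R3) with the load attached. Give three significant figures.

V ≈ 0.930 V

At node B, R3 is in parallel with the load: R3‖R_L = 147.4 Ω.
Below node A the resistance is R2 + (R3‖R_L) = 1347 Ω, so V_A = 11.3 × 1347/1790 = 8.504 V.
Then V_B = V_A × (R3‖R_L)/(R2 + R3‖R_L) = 8.504 × 147.4/1347 = 0.930 V.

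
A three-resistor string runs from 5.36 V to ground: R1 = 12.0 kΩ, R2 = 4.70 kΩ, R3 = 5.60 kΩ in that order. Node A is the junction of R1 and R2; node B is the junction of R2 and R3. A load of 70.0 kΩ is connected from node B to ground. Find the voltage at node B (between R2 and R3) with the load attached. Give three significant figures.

At node B, R3 is in parallel with the load: R3‖R_L = 5.185 kΩ.
Below node A the resistance is R2 + (R3‖R_L) = 9.885 kΩ, so V_A = 5.36 × 9.885/21.89 = 2.421 V.
Then V_B = V_A × (R3‖R_L)/(R2 + R3‖R_L) = 2.421 × 5.185/9.885 = 1.27 V.

V ≈ 1.27 V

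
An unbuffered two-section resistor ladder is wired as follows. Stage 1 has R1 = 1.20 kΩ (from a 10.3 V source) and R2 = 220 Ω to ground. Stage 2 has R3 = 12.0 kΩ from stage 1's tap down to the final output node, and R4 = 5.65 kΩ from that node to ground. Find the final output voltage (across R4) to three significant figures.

Stage 2 presents R3+R4 = 17650 Ω as a load on stage 1's tap.
Stage 1's lower leg becomes R2‖(R3+R4) = 217.3 Ω, so V_mid = 10.3 × 217.3/1417 = 1.579 V.
Stage 2 is itself unloaded: V_out = V_mid × R4/(R3+R4) = 1.579 × 5650/17650 = 0.506 V.

V_out ≈ 0.506 V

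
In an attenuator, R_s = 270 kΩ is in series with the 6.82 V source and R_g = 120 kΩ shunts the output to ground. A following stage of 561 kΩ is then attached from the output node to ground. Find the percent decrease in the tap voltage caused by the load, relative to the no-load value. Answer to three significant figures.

12.9 %

The divider's output (Thévenin) resistance is R_s‖R_g = 83.08 kΩ.
Fractional drop under load = R_th/(R_th + R_L) = 83.08 / (83.08 + 561) = 0.1290.
So the output falls by 12.9 %.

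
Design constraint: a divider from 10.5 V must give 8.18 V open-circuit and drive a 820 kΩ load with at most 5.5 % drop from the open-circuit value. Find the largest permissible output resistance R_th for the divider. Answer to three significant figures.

R_th ≤ 47.7 kΩ

Loading drop = R_th/(R_th + R_L) ≤ 0.0550, so R_th ≤ R_L · ε/(1−ε) = 820 kΩ × 0.0550/0.9450 = 47.7 kΩ.
(Any R1, R2 with R2/(R1+R2) = 0.779 and R1‖R2 ≤ 47.7 kΩ will meet the spec.)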